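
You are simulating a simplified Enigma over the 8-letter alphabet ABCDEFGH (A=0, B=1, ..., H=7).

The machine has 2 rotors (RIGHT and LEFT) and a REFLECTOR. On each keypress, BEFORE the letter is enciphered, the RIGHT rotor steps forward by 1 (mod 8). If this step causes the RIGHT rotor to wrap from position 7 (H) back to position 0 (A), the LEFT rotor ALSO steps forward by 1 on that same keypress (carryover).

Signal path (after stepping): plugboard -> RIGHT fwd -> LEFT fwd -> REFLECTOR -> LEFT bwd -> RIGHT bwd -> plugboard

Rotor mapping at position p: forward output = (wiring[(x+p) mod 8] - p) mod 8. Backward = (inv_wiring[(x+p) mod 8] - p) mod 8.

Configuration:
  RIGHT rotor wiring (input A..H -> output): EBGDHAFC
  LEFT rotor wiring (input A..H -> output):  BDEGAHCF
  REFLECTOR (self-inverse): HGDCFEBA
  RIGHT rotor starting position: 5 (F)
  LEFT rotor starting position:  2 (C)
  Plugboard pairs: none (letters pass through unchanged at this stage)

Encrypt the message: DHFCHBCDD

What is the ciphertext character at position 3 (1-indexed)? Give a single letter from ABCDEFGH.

Char 1 ('D'): step: R->6, L=2; D->plug->D->R->D->L->F->refl->E->L'->B->R'->G->plug->G
Char 2 ('H'): step: R->7, L=2; H->plug->H->R->G->L->H->refl->A->L'->E->R'->E->plug->E
Char 3 ('F'): step: R->0, L->3 (L advanced); F->plug->F->R->A->L->D->refl->C->L'->E->R'->A->plug->A

A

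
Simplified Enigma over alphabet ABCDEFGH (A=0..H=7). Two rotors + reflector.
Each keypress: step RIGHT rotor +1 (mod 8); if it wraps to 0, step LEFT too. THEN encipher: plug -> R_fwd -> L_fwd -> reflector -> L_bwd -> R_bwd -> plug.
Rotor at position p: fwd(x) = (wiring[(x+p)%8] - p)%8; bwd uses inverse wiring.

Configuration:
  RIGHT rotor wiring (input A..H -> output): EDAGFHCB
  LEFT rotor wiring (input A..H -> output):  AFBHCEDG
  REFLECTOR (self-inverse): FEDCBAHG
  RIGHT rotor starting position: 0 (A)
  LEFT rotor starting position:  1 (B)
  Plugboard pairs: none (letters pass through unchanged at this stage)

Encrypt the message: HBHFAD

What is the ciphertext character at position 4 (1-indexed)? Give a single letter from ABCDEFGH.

Char 1 ('H'): step: R->1, L=1; H->plug->H->R->D->L->B->refl->E->L'->A->R'->G->plug->G
Char 2 ('B'): step: R->2, L=1; B->plug->B->R->E->L->D->refl->C->L'->F->R'->D->plug->D
Char 3 ('H'): step: R->3, L=1; H->plug->H->R->F->L->C->refl->D->L'->E->R'->C->plug->C
Char 4 ('F'): step: R->4, L=1; F->plug->F->R->H->L->H->refl->G->L'->C->R'->H->plug->H

H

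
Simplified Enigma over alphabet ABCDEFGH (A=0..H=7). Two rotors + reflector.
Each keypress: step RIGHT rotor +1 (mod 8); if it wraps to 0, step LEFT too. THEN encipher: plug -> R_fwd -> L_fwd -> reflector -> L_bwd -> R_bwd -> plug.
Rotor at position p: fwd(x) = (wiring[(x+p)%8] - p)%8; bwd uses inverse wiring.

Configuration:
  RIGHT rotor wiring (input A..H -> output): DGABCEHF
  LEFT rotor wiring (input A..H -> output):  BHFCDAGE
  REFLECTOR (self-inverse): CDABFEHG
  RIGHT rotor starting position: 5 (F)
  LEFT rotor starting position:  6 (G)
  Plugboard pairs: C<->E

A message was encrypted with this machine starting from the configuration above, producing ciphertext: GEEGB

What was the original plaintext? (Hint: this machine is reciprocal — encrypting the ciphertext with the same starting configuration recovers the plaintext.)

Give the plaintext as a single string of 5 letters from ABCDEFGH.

Answer: AHHFF

Derivation:
Char 1 ('G'): step: R->6, L=6; G->plug->G->R->E->L->H->refl->G->L'->B->R'->A->plug->A
Char 2 ('E'): step: R->7, L=6; E->plug->C->R->H->L->C->refl->A->L'->A->R'->H->plug->H
Char 3 ('E'): step: R->0, L->7 (L advanced); E->plug->C->R->A->L->F->refl->E->L'->F->R'->H->plug->H
Char 4 ('G'): step: R->1, L=7; G->plug->G->R->E->L->D->refl->B->L'->G->R'->F->plug->F
Char 5 ('B'): step: R->2, L=7; B->plug->B->R->H->L->H->refl->G->L'->D->R'->F->plug->F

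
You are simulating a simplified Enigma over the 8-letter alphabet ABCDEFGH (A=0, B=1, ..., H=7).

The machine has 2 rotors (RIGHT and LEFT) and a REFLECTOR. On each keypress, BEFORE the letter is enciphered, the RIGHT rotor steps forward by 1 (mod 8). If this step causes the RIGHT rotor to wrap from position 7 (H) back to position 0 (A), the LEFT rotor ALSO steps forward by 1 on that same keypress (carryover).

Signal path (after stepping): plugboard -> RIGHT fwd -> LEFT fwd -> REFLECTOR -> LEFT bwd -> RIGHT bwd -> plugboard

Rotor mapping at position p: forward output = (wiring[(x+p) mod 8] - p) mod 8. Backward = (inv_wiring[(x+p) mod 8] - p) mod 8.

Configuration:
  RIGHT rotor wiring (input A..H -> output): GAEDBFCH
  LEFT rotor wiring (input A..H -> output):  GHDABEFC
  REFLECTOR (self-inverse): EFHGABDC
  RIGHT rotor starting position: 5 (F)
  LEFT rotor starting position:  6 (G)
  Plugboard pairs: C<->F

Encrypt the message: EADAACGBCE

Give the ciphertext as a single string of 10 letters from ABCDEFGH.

Char 1 ('E'): step: R->6, L=6; E->plug->E->R->G->L->D->refl->G->L'->H->R'->H->plug->H
Char 2 ('A'): step: R->7, L=6; A->plug->A->R->A->L->H->refl->C->L'->F->R'->D->plug->D
Char 3 ('D'): step: R->0, L->7 (L advanced); D->plug->D->R->D->L->E->refl->A->L'->C->R'->G->plug->G
Char 4 ('A'): step: R->1, L=7; A->plug->A->R->H->L->G->refl->D->L'->A->R'->D->plug->D
Char 5 ('A'): step: R->2, L=7; A->plug->A->R->C->L->A->refl->E->L'->D->R'->D->plug->D
Char 6 ('C'): step: R->3, L=7; C->plug->F->R->D->L->E->refl->A->L'->C->R'->C->plug->F
Char 7 ('G'): step: R->4, L=7; G->plug->G->R->A->L->D->refl->G->L'->H->R'->H->plug->H
Char 8 ('B'): step: R->5, L=7; B->plug->B->R->F->L->C->refl->H->L'->B->R'->D->plug->D
Char 9 ('C'): step: R->6, L=7; C->plug->F->R->F->L->C->refl->H->L'->B->R'->B->plug->B
Char 10 ('E'): step: R->7, L=7; E->plug->E->R->E->L->B->refl->F->L'->G->R'->G->plug->G

Answer: HDGDDFHDBG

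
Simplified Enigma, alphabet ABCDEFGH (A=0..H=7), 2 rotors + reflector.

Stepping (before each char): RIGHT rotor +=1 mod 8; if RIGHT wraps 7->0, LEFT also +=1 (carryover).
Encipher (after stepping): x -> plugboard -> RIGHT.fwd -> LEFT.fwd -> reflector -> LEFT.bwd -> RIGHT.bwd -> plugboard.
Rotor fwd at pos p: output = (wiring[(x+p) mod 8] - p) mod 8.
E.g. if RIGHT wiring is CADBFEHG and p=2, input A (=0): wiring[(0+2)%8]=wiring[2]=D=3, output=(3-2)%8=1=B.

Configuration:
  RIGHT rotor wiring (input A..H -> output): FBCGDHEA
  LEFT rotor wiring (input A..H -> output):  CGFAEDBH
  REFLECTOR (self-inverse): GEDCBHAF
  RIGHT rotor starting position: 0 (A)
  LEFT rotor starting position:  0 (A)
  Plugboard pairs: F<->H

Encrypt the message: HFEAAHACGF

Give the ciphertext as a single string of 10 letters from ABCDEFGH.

Char 1 ('H'): step: R->1, L=0; H->plug->F->R->D->L->A->refl->G->L'->B->R'->B->plug->B
Char 2 ('F'): step: R->2, L=0; F->plug->H->R->H->L->H->refl->F->L'->C->R'->E->plug->E
Char 3 ('E'): step: R->3, L=0; E->plug->E->R->F->L->D->refl->C->L'->A->R'->B->plug->B
Char 4 ('A'): step: R->4, L=0; A->plug->A->R->H->L->H->refl->F->L'->C->R'->H->plug->F
Char 5 ('A'): step: R->5, L=0; A->plug->A->R->C->L->F->refl->H->L'->H->R'->B->plug->B
Char 6 ('H'): step: R->6, L=0; H->plug->F->R->A->L->C->refl->D->L'->F->R'->G->plug->G
Char 7 ('A'): step: R->7, L=0; A->plug->A->R->B->L->G->refl->A->L'->D->R'->D->plug->D
Char 8 ('C'): step: R->0, L->1 (L advanced); C->plug->C->R->C->L->H->refl->F->L'->A->R'->H->plug->F
Char 9 ('G'): step: R->1, L=1; G->plug->G->R->H->L->B->refl->E->L'->B->R'->B->plug->B
Char 10 ('F'): step: R->2, L=1; F->plug->H->R->H->L->B->refl->E->L'->B->R'->C->plug->C

Answer: BEBFBGDFBC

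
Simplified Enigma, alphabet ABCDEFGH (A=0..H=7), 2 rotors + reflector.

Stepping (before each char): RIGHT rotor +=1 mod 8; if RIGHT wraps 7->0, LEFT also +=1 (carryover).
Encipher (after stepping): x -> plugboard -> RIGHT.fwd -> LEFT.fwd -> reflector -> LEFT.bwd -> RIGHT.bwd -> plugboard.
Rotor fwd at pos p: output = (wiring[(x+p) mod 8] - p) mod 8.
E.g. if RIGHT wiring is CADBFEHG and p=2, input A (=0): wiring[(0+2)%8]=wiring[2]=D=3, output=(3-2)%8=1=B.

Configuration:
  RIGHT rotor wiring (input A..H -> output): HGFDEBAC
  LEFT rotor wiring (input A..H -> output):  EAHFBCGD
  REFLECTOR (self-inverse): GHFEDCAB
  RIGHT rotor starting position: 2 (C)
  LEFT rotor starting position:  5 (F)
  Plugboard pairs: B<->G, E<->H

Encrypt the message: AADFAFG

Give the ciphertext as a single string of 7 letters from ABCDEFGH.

Answer: DGBDEDA

Derivation:
Char 1 ('A'): step: R->3, L=5; A->plug->A->R->A->L->F->refl->C->L'->F->R'->D->plug->D
Char 2 ('A'): step: R->4, L=5; A->plug->A->R->A->L->F->refl->C->L'->F->R'->B->plug->G
Char 3 ('D'): step: R->5, L=5; D->plug->D->R->C->L->G->refl->A->L'->G->R'->G->plug->B
Char 4 ('F'): step: R->6, L=5; F->plug->F->R->F->L->C->refl->F->L'->A->R'->D->plug->D
Char 5 ('A'): step: R->7, L=5; A->plug->A->R->D->L->H->refl->B->L'->B->R'->H->plug->E
Char 6 ('F'): step: R->0, L->6 (L advanced); F->plug->F->R->B->L->F->refl->C->L'->D->R'->D->plug->D
Char 7 ('G'): step: R->1, L=6; G->plug->B->R->E->L->B->refl->H->L'->F->R'->A->plug->A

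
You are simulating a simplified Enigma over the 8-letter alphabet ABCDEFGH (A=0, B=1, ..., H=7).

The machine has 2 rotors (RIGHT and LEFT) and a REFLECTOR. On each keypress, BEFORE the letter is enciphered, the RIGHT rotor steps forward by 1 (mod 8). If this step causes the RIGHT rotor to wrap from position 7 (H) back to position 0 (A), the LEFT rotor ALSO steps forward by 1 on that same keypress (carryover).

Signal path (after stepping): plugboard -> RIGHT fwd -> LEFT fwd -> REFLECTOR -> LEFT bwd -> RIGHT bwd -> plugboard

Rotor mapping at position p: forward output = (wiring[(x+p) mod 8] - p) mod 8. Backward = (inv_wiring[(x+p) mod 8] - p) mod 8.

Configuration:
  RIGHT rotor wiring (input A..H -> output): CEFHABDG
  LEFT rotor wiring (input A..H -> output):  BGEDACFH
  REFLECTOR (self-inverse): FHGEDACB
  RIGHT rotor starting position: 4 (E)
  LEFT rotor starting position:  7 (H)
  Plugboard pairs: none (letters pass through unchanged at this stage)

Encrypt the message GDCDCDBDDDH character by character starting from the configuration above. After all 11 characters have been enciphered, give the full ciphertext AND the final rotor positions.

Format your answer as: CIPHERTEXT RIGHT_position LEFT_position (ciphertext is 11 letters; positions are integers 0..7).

Char 1 ('G'): step: R->5, L=7; G->plug->G->R->C->L->H->refl->B->L'->F->R'->D->plug->D
Char 2 ('D'): step: R->6, L=7; D->plug->D->R->G->L->D->refl->E->L'->E->R'->C->plug->C
Char 3 ('C'): step: R->7, L=7; C->plug->C->R->F->L->B->refl->H->L'->C->R'->G->plug->G
Char 4 ('D'): step: R->0, L->0 (L advanced); D->plug->D->R->H->L->H->refl->B->L'->A->R'->E->plug->E
Char 5 ('C'): step: R->1, L=0; C->plug->C->R->G->L->F->refl->A->L'->E->R'->B->plug->B
Char 6 ('D'): step: R->2, L=0; D->plug->D->R->H->L->H->refl->B->L'->A->R'->G->plug->G
Char 7 ('B'): step: R->3, L=0; B->plug->B->R->F->L->C->refl->G->L'->B->R'->G->plug->G
Char 8 ('D'): step: R->4, L=0; D->plug->D->R->C->L->E->refl->D->L'->D->R'->H->plug->H
Char 9 ('D'): step: R->5, L=0; D->plug->D->R->F->L->C->refl->G->L'->B->R'->C->plug->C
Char 10 ('D'): step: R->6, L=0; D->plug->D->R->G->L->F->refl->A->L'->E->R'->C->plug->C
Char 11 ('H'): step: R->7, L=0; H->plug->H->R->E->L->A->refl->F->L'->G->R'->D->plug->D
Final: ciphertext=DCGEBGGHCCD, RIGHT=7, LEFT=0

Answer: DCGEBGGHCCD 7 0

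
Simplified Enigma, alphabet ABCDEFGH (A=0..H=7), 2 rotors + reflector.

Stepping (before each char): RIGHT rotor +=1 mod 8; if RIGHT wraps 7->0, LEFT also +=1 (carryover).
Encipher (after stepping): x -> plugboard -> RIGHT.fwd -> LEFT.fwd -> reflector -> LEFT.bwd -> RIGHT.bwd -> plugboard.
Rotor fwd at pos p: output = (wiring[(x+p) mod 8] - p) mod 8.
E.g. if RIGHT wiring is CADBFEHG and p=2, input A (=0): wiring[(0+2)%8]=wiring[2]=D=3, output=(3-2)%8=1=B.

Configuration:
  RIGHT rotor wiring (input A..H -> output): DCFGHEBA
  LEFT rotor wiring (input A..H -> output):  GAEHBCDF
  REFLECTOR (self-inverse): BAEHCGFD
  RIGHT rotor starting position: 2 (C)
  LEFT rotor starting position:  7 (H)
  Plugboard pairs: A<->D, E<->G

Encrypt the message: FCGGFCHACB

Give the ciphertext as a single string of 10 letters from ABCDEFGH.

Answer: DGDCCBCCBG

Derivation:
Char 1 ('F'): step: R->3, L=7; F->plug->F->R->A->L->G->refl->F->L'->D->R'->A->plug->D
Char 2 ('C'): step: R->4, L=7; C->plug->C->R->F->L->C->refl->E->L'->H->R'->E->plug->G
Char 3 ('G'): step: R->5, L=7; G->plug->E->R->F->L->C->refl->E->L'->H->R'->A->plug->D
Char 4 ('G'): step: R->6, L=7; G->plug->E->R->H->L->E->refl->C->L'->F->R'->C->plug->C
Char 5 ('F'): step: R->7, L=7; F->plug->F->R->A->L->G->refl->F->L'->D->R'->C->plug->C
Char 6 ('C'): step: R->0, L->0 (L advanced); C->plug->C->R->F->L->C->refl->E->L'->C->R'->B->plug->B
Char 7 ('H'): step: R->1, L=0; H->plug->H->R->C->L->E->refl->C->L'->F->R'->C->plug->C
Char 8 ('A'): step: R->2, L=0; A->plug->D->R->C->L->E->refl->C->L'->F->R'->C->plug->C
Char 9 ('C'): step: R->3, L=0; C->plug->C->R->B->L->A->refl->B->L'->E->R'->B->plug->B
Char 10 ('B'): step: R->4, L=0; B->plug->B->R->A->L->G->refl->F->L'->H->R'->E->plug->G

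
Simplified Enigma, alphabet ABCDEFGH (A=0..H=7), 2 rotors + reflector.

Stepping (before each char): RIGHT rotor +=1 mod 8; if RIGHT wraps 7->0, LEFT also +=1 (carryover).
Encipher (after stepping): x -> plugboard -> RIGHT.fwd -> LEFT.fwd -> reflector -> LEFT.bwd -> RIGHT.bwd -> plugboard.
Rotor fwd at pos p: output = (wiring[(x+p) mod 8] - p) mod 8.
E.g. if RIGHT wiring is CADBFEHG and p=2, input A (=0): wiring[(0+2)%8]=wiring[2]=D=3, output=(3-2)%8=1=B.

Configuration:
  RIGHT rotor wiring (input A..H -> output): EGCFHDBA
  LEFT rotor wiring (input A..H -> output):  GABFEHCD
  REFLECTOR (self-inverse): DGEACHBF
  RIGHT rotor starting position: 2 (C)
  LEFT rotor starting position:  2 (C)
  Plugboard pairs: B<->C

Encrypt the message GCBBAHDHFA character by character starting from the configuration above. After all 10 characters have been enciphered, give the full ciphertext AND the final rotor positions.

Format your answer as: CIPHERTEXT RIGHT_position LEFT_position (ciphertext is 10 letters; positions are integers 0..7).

Answer: BBGCGBHBHG 4 3

Derivation:
Char 1 ('G'): step: R->3, L=2; G->plug->G->R->D->L->F->refl->H->L'->A->R'->C->plug->B
Char 2 ('C'): step: R->4, L=2; C->plug->B->R->H->L->G->refl->B->L'->F->R'->C->plug->B
Char 3 ('B'): step: R->5, L=2; B->plug->C->R->D->L->F->refl->H->L'->A->R'->G->plug->G
Char 4 ('B'): step: R->6, L=2; B->plug->C->R->G->L->E->refl->C->L'->C->R'->B->plug->C
Char 5 ('A'): step: R->7, L=2; A->plug->A->R->B->L->D->refl->A->L'->E->R'->G->plug->G
Char 6 ('H'): step: R->0, L->3 (L advanced); H->plug->H->R->A->L->C->refl->E->L'->C->R'->C->plug->B
Char 7 ('D'): step: R->1, L=3; D->plug->D->R->G->L->F->refl->H->L'->D->R'->H->plug->H
Char 8 ('H'): step: R->2, L=3; H->plug->H->R->E->L->A->refl->D->L'->F->R'->C->plug->B
Char 9 ('F'): step: R->3, L=3; F->plug->F->R->B->L->B->refl->G->L'->H->R'->H->plug->H
Char 10 ('A'): step: R->4, L=3; A->plug->A->R->D->L->H->refl->F->L'->G->R'->G->plug->G
Final: ciphertext=BBGCGBHBHG, RIGHT=4, LEFT=3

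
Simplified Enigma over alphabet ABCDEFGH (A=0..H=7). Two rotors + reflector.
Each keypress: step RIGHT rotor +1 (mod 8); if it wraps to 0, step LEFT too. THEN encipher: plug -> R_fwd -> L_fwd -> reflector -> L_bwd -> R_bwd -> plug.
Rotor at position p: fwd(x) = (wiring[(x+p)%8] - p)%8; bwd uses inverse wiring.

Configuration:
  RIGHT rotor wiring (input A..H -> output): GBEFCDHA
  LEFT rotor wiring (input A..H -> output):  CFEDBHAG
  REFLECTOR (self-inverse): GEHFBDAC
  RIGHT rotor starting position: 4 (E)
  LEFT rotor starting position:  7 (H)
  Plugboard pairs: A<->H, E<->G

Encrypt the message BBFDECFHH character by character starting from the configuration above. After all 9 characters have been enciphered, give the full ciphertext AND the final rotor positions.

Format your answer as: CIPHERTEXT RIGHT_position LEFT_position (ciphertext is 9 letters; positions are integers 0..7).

Answer: HGHAFGABF 5 0

Derivation:
Char 1 ('B'): step: R->5, L=7; B->plug->B->R->C->L->G->refl->A->L'->G->R'->A->plug->H
Char 2 ('B'): step: R->6, L=7; B->plug->B->R->C->L->G->refl->A->L'->G->R'->E->plug->G
Char 3 ('F'): step: R->7, L=7; F->plug->F->R->D->L->F->refl->D->L'->B->R'->A->plug->H
Char 4 ('D'): step: R->0, L->0 (L advanced); D->plug->D->R->F->L->H->refl->C->L'->A->R'->H->plug->A
Char 5 ('E'): step: R->1, L=0; E->plug->G->R->H->L->G->refl->A->L'->G->R'->F->plug->F
Char 6 ('C'): step: R->2, L=0; C->plug->C->R->A->L->C->refl->H->L'->F->R'->E->plug->G
Char 7 ('F'): step: R->3, L=0; F->plug->F->R->D->L->D->refl->F->L'->B->R'->H->plug->A
Char 8 ('H'): step: R->4, L=0; H->plug->A->R->G->L->A->refl->G->L'->H->R'->B->plug->B
Char 9 ('H'): step: R->5, L=0; H->plug->A->R->G->L->A->refl->G->L'->H->R'->F->plug->F
Final: ciphertext=HGHAFGABF, RIGHT=5, LEFT=0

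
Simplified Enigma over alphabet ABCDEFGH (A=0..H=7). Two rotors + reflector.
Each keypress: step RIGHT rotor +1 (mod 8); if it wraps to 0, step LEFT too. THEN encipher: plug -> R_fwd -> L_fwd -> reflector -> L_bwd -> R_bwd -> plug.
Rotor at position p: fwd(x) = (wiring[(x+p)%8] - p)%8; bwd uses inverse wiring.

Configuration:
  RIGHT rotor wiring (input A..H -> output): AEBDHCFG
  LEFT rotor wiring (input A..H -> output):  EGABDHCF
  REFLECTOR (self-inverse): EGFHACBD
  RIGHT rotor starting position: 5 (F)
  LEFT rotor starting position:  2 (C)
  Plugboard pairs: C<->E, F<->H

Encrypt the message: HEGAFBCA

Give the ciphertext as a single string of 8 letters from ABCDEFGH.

Char 1 ('H'): step: R->6, L=2; H->plug->F->R->F->L->D->refl->H->L'->B->R'->G->plug->G
Char 2 ('E'): step: R->7, L=2; E->plug->C->R->F->L->D->refl->H->L'->B->R'->B->plug->B
Char 3 ('G'): step: R->0, L->3 (L advanced); G->plug->G->R->F->L->B->refl->G->L'->A->R'->A->plug->A
Char 4 ('A'): step: R->1, L=3; A->plug->A->R->D->L->H->refl->D->L'->G->R'->D->plug->D
Char 5 ('F'): step: R->2, L=3; F->plug->H->R->C->L->E->refl->A->L'->B->R'->B->plug->B
Char 6 ('B'): step: R->3, L=3; B->plug->B->R->E->L->C->refl->F->L'->H->R'->C->plug->E
Char 7 ('C'): step: R->4, L=3; C->plug->E->R->E->L->C->refl->F->L'->H->R'->H->plug->F
Char 8 ('A'): step: R->5, L=3; A->plug->A->R->F->L->B->refl->G->L'->A->R'->B->plug->B

Answer: GBADBEFB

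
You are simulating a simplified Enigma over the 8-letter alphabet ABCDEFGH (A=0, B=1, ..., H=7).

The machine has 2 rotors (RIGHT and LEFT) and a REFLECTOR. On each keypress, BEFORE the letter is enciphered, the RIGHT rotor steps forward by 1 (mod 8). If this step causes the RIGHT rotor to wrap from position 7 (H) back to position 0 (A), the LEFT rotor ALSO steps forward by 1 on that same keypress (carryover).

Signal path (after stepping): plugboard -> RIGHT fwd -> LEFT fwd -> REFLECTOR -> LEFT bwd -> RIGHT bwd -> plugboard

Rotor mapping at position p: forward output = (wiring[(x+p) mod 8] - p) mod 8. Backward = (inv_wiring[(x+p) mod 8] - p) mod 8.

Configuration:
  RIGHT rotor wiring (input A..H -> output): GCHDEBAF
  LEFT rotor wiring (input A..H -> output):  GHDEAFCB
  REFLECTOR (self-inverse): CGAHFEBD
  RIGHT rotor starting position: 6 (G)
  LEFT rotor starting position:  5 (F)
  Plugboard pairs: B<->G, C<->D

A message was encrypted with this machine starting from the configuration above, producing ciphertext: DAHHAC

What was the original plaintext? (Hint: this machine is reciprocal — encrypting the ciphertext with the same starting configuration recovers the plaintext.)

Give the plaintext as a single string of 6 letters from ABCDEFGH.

Char 1 ('D'): step: R->7, L=5; D->plug->C->R->D->L->B->refl->G->L'->F->R'->F->plug->F
Char 2 ('A'): step: R->0, L->6 (L advanced); A->plug->A->R->G->L->C->refl->A->L'->C->R'->B->plug->G
Char 3 ('H'): step: R->1, L=6; H->plug->H->R->F->L->G->refl->B->L'->D->R'->D->plug->C
Char 4 ('H'): step: R->2, L=6; H->plug->H->R->A->L->E->refl->F->L'->E->R'->G->plug->B
Char 5 ('A'): step: R->3, L=6; A->plug->A->R->A->L->E->refl->F->L'->E->R'->H->plug->H
Char 6 ('C'): step: R->4, L=6; C->plug->D->R->B->L->D->refl->H->L'->H->R'->H->plug->H

Answer: FGCBHH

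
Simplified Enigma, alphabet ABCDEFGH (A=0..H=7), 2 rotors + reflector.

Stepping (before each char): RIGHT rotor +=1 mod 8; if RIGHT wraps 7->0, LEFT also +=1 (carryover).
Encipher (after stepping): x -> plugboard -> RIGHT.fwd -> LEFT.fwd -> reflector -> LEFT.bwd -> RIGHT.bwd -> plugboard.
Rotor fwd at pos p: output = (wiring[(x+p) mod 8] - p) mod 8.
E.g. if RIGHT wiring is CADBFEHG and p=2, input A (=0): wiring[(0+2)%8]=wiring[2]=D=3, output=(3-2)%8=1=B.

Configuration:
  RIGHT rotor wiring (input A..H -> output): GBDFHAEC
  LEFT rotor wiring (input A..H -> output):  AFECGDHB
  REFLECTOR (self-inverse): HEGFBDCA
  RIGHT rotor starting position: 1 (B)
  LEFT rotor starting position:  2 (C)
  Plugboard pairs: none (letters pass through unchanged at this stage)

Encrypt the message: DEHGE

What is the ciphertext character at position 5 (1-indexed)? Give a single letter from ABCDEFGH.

Char 1 ('D'): step: R->2, L=2; D->plug->D->R->G->L->G->refl->C->L'->A->R'->F->plug->F
Char 2 ('E'): step: R->3, L=2; E->plug->E->R->H->L->D->refl->F->L'->E->R'->B->plug->B
Char 3 ('H'): step: R->4, L=2; H->plug->H->R->B->L->A->refl->H->L'->F->R'->F->plug->F
Char 4 ('G'): step: R->5, L=2; G->plug->G->R->A->L->C->refl->G->L'->G->R'->F->plug->F
Char 5 ('E'): step: R->6, L=2; E->plug->E->R->F->L->H->refl->A->L'->B->R'->G->plug->G

G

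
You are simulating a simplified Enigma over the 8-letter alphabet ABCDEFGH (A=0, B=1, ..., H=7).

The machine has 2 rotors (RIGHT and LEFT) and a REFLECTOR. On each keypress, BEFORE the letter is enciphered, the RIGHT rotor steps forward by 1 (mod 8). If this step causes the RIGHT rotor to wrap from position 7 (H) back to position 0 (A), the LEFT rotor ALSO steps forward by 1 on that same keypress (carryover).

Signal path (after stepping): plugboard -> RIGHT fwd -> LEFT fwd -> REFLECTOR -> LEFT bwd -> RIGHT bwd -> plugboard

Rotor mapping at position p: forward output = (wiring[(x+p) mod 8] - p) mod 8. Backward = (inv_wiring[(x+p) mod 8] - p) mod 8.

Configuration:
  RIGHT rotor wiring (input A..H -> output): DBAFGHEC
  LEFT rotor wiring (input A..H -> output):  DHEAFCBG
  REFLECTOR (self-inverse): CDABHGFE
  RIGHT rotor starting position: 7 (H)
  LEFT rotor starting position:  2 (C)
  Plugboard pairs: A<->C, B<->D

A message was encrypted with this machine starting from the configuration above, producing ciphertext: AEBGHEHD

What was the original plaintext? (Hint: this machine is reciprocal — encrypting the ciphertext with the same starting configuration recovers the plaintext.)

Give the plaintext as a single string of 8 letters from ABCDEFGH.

Answer: CHGCFDAF

Derivation:
Char 1 ('A'): step: R->0, L->3 (L advanced); A->plug->C->R->A->L->F->refl->G->L'->D->R'->A->plug->C
Char 2 ('E'): step: R->1, L=3; E->plug->E->R->G->L->E->refl->H->L'->C->R'->H->plug->H
Char 3 ('B'): step: R->2, L=3; B->plug->D->R->F->L->A->refl->C->L'->B->R'->G->plug->G
Char 4 ('G'): step: R->3, L=3; G->plug->G->R->G->L->E->refl->H->L'->C->R'->A->plug->C
Char 5 ('H'): step: R->4, L=3; H->plug->H->R->B->L->C->refl->A->L'->F->R'->F->plug->F
Char 6 ('E'): step: R->5, L=3; E->plug->E->R->E->L->D->refl->B->L'->H->R'->B->plug->D
Char 7 ('H'): step: R->6, L=3; H->plug->H->R->B->L->C->refl->A->L'->F->R'->C->plug->A
Char 8 ('D'): step: R->7, L=3; D->plug->B->R->E->L->D->refl->B->L'->H->R'->F->plug->F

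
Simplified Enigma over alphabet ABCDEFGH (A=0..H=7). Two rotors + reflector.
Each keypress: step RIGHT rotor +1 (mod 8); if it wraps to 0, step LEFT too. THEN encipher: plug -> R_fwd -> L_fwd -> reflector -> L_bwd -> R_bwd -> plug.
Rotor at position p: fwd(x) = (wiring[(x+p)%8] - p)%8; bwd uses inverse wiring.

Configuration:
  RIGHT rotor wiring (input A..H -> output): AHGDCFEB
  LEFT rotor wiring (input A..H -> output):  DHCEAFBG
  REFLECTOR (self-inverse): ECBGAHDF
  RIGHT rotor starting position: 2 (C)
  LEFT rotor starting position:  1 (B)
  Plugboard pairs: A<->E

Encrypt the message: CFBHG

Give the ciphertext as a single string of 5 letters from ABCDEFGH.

Char 1 ('C'): step: R->3, L=1; C->plug->C->R->C->L->D->refl->G->L'->A->R'->A->plug->E
Char 2 ('F'): step: R->4, L=1; F->plug->F->R->D->L->H->refl->F->L'->G->R'->A->plug->E
Char 3 ('B'): step: R->5, L=1; B->plug->B->R->H->L->C->refl->B->L'->B->R'->F->plug->F
Char 4 ('H'): step: R->6, L=1; H->plug->H->R->H->L->C->refl->B->L'->B->R'->D->plug->D
Char 5 ('G'): step: R->7, L=1; G->plug->G->R->G->L->F->refl->H->L'->D->R'->F->plug->F

Answer: EEFDF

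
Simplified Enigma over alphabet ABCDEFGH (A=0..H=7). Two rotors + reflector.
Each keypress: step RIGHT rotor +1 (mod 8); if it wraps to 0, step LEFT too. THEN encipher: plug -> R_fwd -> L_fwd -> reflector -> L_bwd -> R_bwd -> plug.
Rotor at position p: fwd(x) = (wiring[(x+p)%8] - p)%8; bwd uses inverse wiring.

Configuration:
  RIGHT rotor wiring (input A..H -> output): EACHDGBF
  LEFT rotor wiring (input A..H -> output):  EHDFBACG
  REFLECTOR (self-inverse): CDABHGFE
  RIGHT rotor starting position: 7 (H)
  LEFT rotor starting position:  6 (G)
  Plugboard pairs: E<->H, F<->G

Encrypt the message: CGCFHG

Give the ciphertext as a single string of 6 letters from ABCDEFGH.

Char 1 ('C'): step: R->0, L->7 (L advanced); C->plug->C->R->C->L->A->refl->C->L'->F->R'->H->plug->E
Char 2 ('G'): step: R->1, L=7; G->plug->F->R->A->L->H->refl->E->L'->D->R'->H->plug->E
Char 3 ('C'): step: R->2, L=7; C->plug->C->R->B->L->F->refl->G->L'->E->R'->D->plug->D
Char 4 ('F'): step: R->3, L=7; F->plug->G->R->F->L->C->refl->A->L'->C->R'->E->plug->H
Char 5 ('H'): step: R->4, L=7; H->plug->E->R->A->L->H->refl->E->L'->D->R'->H->plug->E
Char 6 ('G'): step: R->5, L=7; G->plug->F->R->F->L->C->refl->A->L'->C->R'->G->plug->F

Answer: EEDHEF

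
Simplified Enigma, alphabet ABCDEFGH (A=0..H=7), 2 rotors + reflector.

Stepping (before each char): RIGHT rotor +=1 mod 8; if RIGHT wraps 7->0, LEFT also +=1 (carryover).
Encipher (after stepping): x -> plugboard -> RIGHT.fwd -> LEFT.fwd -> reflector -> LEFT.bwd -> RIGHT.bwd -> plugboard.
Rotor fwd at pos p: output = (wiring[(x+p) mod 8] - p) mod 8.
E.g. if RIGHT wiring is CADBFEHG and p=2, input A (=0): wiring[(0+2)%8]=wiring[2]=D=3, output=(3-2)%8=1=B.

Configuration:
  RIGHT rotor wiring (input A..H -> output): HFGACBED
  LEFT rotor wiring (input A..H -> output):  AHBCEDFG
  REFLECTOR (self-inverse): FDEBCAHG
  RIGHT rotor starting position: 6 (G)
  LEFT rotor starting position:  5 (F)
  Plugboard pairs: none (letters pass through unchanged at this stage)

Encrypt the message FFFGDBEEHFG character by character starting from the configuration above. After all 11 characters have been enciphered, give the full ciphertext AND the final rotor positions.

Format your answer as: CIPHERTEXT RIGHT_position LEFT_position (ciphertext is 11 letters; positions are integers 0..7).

Answer: GAAEBGCAGGB 1 7

Derivation:
Char 1 ('F'): step: R->7, L=5; F->plug->F->R->D->L->D->refl->B->L'->C->R'->G->plug->G
Char 2 ('F'): step: R->0, L->6 (L advanced); F->plug->F->R->B->L->A->refl->F->L'->H->R'->A->plug->A
Char 3 ('F'): step: R->1, L=6; F->plug->F->R->D->L->B->refl->D->L'->E->R'->A->plug->A
Char 4 ('G'): step: R->2, L=6; G->plug->G->R->F->L->E->refl->C->L'->C->R'->E->plug->E
Char 5 ('D'): step: R->3, L=6; D->plug->D->R->B->L->A->refl->F->L'->H->R'->B->plug->B
Char 6 ('B'): step: R->4, L=6; B->plug->B->R->F->L->E->refl->C->L'->C->R'->G->plug->G
Char 7 ('E'): step: R->5, L=6; E->plug->E->R->A->L->H->refl->G->L'->G->R'->C->plug->C
Char 8 ('E'): step: R->6, L=6; E->plug->E->R->A->L->H->refl->G->L'->G->R'->A->plug->A
Char 9 ('H'): step: R->7, L=6; H->plug->H->R->F->L->E->refl->C->L'->C->R'->G->plug->G
Char 10 ('F'): step: R->0, L->7 (L advanced); F->plug->F->R->B->L->B->refl->D->L'->E->R'->G->plug->G
Char 11 ('G'): step: R->1, L=7; G->plug->G->R->C->L->A->refl->F->L'->F->R'->B->plug->B
Final: ciphertext=GAAEBGCAGGB, RIGHT=1, LEFT=7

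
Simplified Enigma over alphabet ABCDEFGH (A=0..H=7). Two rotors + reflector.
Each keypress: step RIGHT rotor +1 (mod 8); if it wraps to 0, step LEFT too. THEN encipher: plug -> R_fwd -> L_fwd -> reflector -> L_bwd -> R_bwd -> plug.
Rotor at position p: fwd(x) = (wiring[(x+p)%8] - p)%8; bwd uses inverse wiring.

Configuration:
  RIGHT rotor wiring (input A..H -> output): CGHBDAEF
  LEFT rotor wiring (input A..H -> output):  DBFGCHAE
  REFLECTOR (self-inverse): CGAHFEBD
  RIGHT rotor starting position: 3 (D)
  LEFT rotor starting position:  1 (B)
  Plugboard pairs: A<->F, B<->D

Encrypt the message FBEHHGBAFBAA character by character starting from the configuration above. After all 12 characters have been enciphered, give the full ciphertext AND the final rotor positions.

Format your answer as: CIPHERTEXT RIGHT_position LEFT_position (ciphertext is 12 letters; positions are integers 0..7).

Char 1 ('F'): step: R->4, L=1; F->plug->A->R->H->L->C->refl->A->L'->A->R'->C->plug->C
Char 2 ('B'): step: R->5, L=1; B->plug->D->R->F->L->H->refl->D->L'->G->R'->H->plug->H
Char 3 ('E'): step: R->6, L=1; E->plug->E->R->B->L->E->refl->F->L'->C->R'->H->plug->H
Char 4 ('H'): step: R->7, L=1; H->plug->H->R->F->L->H->refl->D->L'->G->R'->A->plug->F
Char 5 ('H'): step: R->0, L->2 (L advanced); H->plug->H->R->F->L->C->refl->A->L'->C->R'->A->plug->F
Char 6 ('G'): step: R->1, L=2; G->plug->G->R->E->L->G->refl->B->L'->G->R'->B->plug->D
Char 7 ('B'): step: R->2, L=2; B->plug->D->R->G->L->B->refl->G->L'->E->R'->H->plug->H
Char 8 ('A'): step: R->3, L=2; A->plug->F->R->H->L->H->refl->D->L'->A->R'->B->plug->D
Char 9 ('F'): step: R->4, L=2; F->plug->A->R->H->L->H->refl->D->L'->A->R'->C->plug->C
Char 10 ('B'): step: R->5, L=2; B->plug->D->R->F->L->C->refl->A->L'->C->R'->F->plug->A
Char 11 ('A'): step: R->6, L=2; A->plug->F->R->D->L->F->refl->E->L'->B->R'->E->plug->E
Char 12 ('A'): step: R->7, L=2; A->plug->F->R->E->L->G->refl->B->L'->G->R'->A->plug->F
Final: ciphertext=CHHFFDHDCAEF, RIGHT=7, LEFT=2

Answer: CHHFFDHDCAEF 7 2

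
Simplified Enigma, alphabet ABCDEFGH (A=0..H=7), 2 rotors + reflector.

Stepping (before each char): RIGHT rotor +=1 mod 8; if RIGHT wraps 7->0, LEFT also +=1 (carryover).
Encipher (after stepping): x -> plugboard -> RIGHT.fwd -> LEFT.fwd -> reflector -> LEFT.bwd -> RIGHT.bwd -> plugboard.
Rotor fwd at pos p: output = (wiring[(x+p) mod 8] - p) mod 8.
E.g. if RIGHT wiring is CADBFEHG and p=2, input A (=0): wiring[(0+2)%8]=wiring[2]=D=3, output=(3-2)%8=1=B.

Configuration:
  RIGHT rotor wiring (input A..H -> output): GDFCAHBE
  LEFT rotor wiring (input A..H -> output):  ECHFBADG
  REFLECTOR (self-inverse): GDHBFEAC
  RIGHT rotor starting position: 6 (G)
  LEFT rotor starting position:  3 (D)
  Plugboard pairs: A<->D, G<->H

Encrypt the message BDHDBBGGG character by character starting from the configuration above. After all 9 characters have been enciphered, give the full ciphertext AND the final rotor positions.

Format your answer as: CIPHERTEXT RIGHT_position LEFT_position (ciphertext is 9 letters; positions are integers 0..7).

Char 1 ('B'): step: R->7, L=3; B->plug->B->R->H->L->E->refl->F->L'->C->R'->H->plug->G
Char 2 ('D'): step: R->0, L->4 (L advanced); D->plug->A->R->G->L->D->refl->B->L'->H->R'->F->plug->F
Char 3 ('H'): step: R->1, L=4; H->plug->G->R->D->L->C->refl->H->L'->C->R'->A->plug->D
Char 4 ('D'): step: R->2, L=4; D->plug->A->R->D->L->C->refl->H->L'->C->R'->F->plug->F
Char 5 ('B'): step: R->3, L=4; B->plug->B->R->F->L->G->refl->A->L'->E->R'->C->plug->C
Char 6 ('B'): step: R->4, L=4; B->plug->B->R->D->L->C->refl->H->L'->C->R'->E->plug->E
Char 7 ('G'): step: R->5, L=4; G->plug->H->R->D->L->C->refl->H->L'->C->R'->A->plug->D
Char 8 ('G'): step: R->6, L=4; G->plug->H->R->B->L->E->refl->F->L'->A->R'->C->plug->C
Char 9 ('G'): step: R->7, L=4; G->plug->H->R->C->L->H->refl->C->L'->D->R'->E->plug->E
Final: ciphertext=GFDFCEDCE, RIGHT=7, LEFT=4

Answer: GFDFCEDCE 7 4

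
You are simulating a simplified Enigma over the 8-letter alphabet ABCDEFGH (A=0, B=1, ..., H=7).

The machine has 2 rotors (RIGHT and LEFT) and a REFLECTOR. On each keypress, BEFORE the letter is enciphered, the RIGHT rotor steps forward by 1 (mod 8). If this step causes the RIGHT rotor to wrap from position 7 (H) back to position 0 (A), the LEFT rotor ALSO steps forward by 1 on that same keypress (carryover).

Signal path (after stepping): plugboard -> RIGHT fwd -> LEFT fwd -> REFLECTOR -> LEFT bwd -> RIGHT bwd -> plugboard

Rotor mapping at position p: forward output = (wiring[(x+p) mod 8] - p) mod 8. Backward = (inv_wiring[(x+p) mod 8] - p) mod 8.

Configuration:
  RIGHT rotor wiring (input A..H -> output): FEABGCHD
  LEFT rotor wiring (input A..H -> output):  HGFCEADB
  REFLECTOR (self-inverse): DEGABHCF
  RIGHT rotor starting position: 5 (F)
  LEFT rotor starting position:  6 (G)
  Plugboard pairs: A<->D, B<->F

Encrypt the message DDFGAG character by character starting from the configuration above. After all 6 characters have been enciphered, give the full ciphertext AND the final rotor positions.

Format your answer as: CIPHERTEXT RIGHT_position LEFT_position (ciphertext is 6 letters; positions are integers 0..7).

Answer: BHAAGA 3 7

Derivation:
Char 1 ('D'): step: R->6, L=6; D->plug->A->R->B->L->D->refl->A->L'->D->R'->F->plug->B
Char 2 ('D'): step: R->7, L=6; D->plug->A->R->E->L->H->refl->F->L'->A->R'->H->plug->H
Char 3 ('F'): step: R->0, L->7 (L advanced); F->plug->B->R->E->L->D->refl->A->L'->B->R'->D->plug->A
Char 4 ('G'): step: R->1, L=7; G->plug->G->R->C->L->H->refl->F->L'->F->R'->D->plug->A
Char 5 ('A'): step: R->2, L=7; A->plug->D->R->A->L->C->refl->G->L'->D->R'->G->plug->G
Char 6 ('G'): step: R->3, L=7; G->plug->G->R->B->L->A->refl->D->L'->E->R'->D->plug->A
Final: ciphertext=BHAAGA, RIGHT=3, LEFT=7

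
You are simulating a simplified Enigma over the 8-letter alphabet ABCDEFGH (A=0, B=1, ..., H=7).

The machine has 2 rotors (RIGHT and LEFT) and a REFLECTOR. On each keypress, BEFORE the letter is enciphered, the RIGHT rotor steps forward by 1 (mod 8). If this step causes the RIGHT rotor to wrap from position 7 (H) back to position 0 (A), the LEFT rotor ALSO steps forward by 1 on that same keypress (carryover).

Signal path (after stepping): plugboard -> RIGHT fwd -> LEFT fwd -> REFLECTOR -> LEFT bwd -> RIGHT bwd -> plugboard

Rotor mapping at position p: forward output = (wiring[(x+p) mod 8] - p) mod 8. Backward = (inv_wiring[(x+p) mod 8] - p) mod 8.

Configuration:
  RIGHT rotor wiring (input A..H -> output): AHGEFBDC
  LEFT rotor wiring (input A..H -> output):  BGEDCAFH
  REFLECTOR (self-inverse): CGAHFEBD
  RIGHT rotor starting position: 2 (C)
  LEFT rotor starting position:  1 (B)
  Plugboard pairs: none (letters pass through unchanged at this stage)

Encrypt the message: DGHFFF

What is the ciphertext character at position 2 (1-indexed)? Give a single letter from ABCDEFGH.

Char 1 ('D'): step: R->3, L=1; D->plug->D->R->A->L->F->refl->E->L'->F->R'->F->plug->F
Char 2 ('G'): step: R->4, L=1; G->plug->G->R->C->L->C->refl->A->L'->H->R'->C->plug->C

C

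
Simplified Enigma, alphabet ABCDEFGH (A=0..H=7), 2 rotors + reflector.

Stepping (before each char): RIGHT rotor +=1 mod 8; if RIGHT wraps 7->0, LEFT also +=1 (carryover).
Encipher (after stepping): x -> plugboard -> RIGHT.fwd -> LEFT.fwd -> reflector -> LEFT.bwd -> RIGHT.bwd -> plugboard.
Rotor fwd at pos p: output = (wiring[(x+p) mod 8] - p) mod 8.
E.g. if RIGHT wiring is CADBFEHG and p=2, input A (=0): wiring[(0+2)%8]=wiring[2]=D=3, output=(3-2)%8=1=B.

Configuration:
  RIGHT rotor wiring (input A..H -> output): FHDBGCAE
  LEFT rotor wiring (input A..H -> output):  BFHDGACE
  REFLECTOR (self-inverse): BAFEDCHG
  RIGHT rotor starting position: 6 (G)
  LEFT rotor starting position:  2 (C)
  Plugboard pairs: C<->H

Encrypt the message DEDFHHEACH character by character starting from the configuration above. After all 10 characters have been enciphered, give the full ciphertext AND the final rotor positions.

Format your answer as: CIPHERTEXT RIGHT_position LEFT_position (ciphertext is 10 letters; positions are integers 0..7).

Answer: CFGEEDFBFA 0 4

Derivation:
Char 1 ('D'): step: R->7, L=2; D->plug->D->R->E->L->A->refl->B->L'->B->R'->H->plug->C
Char 2 ('E'): step: R->0, L->3 (L advanced); E->plug->E->R->G->L->C->refl->F->L'->C->R'->F->plug->F
Char 3 ('D'): step: R->1, L=3; D->plug->D->R->F->L->G->refl->H->L'->D->R'->G->plug->G
Char 4 ('F'): step: R->2, L=3; F->plug->F->R->C->L->F->refl->C->L'->G->R'->E->plug->E
Char 5 ('H'): step: R->3, L=3; H->plug->C->R->H->L->E->refl->D->L'->B->R'->E->plug->E
Char 6 ('H'): step: R->4, L=3; H->plug->C->R->E->L->B->refl->A->L'->A->R'->D->plug->D
Char 7 ('E'): step: R->5, L=3; E->plug->E->R->C->L->F->refl->C->L'->G->R'->F->plug->F
Char 8 ('A'): step: R->6, L=3; A->plug->A->R->C->L->F->refl->C->L'->G->R'->B->plug->B
Char 9 ('C'): step: R->7, L=3; C->plug->H->R->B->L->D->refl->E->L'->H->R'->F->plug->F
Char 10 ('H'): step: R->0, L->4 (L advanced); H->plug->C->R->D->L->A->refl->B->L'->F->R'->A->plug->A
Final: ciphertext=CFGEEDFBFA, RIGHT=0, LEFT=4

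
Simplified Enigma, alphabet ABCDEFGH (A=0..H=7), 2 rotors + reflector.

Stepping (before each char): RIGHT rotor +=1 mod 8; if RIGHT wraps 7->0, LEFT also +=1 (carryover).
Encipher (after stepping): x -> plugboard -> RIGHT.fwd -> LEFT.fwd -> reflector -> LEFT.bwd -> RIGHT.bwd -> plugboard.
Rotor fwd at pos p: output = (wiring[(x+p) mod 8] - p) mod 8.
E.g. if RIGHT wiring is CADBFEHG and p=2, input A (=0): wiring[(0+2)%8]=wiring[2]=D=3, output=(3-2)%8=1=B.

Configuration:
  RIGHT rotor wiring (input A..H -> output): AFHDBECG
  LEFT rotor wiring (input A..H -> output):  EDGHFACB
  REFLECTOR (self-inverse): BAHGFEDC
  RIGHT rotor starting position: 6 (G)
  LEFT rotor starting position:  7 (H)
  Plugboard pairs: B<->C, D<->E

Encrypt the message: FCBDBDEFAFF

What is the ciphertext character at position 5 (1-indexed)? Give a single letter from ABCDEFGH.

Char 1 ('F'): step: R->7, L=7; F->plug->F->R->C->L->E->refl->F->L'->B->R'->B->plug->C
Char 2 ('C'): step: R->0, L->0 (L advanced); C->plug->B->R->F->L->A->refl->B->L'->H->R'->C->plug->B
Char 3 ('B'): step: R->1, L=0; B->plug->C->R->C->L->G->refl->D->L'->B->R'->F->plug->F
Char 4 ('D'): step: R->2, L=0; D->plug->E->R->A->L->E->refl->F->L'->E->R'->F->plug->F
Char 5 ('B'): step: R->3, L=0; B->plug->C->R->B->L->D->refl->G->L'->C->R'->G->plug->G

G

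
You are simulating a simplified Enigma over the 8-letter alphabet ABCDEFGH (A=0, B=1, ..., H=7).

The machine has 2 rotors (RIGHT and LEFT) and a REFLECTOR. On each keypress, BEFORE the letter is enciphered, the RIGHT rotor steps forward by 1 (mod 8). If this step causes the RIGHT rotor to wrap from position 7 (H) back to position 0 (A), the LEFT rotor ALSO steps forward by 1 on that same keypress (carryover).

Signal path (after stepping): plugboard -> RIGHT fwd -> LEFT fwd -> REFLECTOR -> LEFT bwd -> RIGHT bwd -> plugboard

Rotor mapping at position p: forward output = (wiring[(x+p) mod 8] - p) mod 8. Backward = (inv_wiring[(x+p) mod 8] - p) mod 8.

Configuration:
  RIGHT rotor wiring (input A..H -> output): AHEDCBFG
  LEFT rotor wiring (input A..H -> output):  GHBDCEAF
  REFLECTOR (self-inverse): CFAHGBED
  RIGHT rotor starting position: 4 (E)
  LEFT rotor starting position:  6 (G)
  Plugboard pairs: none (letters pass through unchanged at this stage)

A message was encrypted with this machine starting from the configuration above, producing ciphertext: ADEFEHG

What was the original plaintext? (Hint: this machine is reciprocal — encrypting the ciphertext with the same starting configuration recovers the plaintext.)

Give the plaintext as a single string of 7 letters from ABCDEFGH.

Char 1 ('A'): step: R->5, L=6; A->plug->A->R->E->L->D->refl->H->L'->B->R'->C->plug->C
Char 2 ('D'): step: R->6, L=6; D->plug->D->R->B->L->H->refl->D->L'->E->R'->G->plug->G
Char 3 ('E'): step: R->7, L=6; E->plug->E->R->E->L->D->refl->H->L'->B->R'->B->plug->B
Char 4 ('F'): step: R->0, L->7 (L advanced); F->plug->F->R->B->L->H->refl->D->L'->F->R'->G->plug->G
Char 5 ('E'): step: R->1, L=7; E->plug->E->R->A->L->G->refl->E->L'->E->R'->F->plug->F
Char 6 ('H'): step: R->2, L=7; H->plug->H->R->F->L->D->refl->H->L'->B->R'->B->plug->B
Char 7 ('G'): step: R->3, L=7; G->plug->G->R->E->L->E->refl->G->L'->A->R'->A->plug->A

Answer: CGBGFBA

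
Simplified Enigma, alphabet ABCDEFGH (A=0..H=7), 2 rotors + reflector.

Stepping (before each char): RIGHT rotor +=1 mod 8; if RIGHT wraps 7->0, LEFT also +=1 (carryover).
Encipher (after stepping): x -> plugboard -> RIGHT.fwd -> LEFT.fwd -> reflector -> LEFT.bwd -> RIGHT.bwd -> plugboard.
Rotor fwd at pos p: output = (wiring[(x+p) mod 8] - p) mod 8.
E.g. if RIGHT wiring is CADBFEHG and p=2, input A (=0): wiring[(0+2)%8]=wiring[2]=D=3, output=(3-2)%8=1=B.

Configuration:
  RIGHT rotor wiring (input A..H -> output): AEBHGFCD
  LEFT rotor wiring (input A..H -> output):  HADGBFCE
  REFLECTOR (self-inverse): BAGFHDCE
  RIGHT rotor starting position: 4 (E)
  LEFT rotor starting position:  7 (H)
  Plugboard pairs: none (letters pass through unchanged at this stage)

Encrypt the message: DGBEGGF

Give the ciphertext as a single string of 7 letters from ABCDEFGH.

Char 1 ('D'): step: R->5, L=7; D->plug->D->R->D->L->E->refl->H->L'->E->R'->F->plug->F
Char 2 ('G'): step: R->6, L=7; G->plug->G->R->A->L->F->refl->D->L'->H->R'->H->plug->H
Char 3 ('B'): step: R->7, L=7; B->plug->B->R->B->L->A->refl->B->L'->C->R'->D->plug->D
Char 4 ('E'): step: R->0, L->0 (L advanced); E->plug->E->R->G->L->C->refl->G->L'->D->R'->H->plug->H
Char 5 ('G'): step: R->1, L=0; G->plug->G->R->C->L->D->refl->F->L'->F->R'->D->plug->D
Char 6 ('G'): step: R->2, L=0; G->plug->G->R->G->L->C->refl->G->L'->D->R'->D->plug->D
Char 7 ('F'): step: R->3, L=0; F->plug->F->R->F->L->F->refl->D->L'->C->R'->C->plug->C

Answer: FHDHDDC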